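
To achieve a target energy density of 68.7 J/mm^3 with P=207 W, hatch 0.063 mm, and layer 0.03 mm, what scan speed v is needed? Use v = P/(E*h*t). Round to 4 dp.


v = 207 / (68.7*0.063*0.03) = 1594.233 mm/s


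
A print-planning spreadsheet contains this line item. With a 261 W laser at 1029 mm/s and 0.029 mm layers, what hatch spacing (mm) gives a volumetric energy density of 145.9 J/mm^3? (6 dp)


h = 261 / (145.9*1029*0.029) = 0.059948 mm


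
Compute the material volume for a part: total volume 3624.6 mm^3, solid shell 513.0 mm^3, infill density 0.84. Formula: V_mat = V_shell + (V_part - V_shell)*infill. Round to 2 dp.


V_infill = (3624.6 - 513.0) * 0.84 = 2613.74
V_total = 513.0 + 2613.74 = 3126.74 mm^3


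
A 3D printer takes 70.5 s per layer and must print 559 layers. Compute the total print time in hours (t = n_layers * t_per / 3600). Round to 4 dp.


t = 559 * 70.5 / 3600 = 10.9471 hrs


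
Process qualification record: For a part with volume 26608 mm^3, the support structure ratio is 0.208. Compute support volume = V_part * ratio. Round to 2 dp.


V_support = 26608 * 0.208 = 5534.46 mm^3


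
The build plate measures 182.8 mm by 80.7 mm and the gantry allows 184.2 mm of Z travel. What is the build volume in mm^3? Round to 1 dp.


V = 182.8 * 80.7 * 184.2 = 2717311.0 mm^3


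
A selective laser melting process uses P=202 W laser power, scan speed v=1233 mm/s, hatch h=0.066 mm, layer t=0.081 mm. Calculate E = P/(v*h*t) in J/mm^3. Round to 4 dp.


E = 202 / (1233*0.066*0.081) = 30.645 J/mm^3


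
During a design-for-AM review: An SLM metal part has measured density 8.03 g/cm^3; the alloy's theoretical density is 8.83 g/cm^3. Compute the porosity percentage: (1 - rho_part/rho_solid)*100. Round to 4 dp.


Porosity = (1-8.03/8.83)*100 = 9.06 %


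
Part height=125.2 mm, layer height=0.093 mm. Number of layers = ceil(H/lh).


Layers = ceil(125.2/0.093) = 1347


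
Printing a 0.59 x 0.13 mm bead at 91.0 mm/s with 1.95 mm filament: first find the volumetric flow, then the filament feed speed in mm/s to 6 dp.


Q = 0.59 * 0.13 * 91.0 = 6.9797 mm^3/s
A_fil = pi*(1.95/2)^2 = 2.98647652 mm^2
v_feed = 6.9797 / 2.98647652 = 2.337102 mm/s


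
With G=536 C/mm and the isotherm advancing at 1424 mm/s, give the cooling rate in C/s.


CR = 536 * 1424 = 763264 C/s


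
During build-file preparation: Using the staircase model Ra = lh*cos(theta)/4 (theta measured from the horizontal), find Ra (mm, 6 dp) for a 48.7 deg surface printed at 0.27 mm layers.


Ra = 0.27 * cos(48.7) / 4 = 0.04455 mm


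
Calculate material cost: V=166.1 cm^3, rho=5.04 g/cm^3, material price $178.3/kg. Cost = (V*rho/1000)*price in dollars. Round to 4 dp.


Mass = 166.1*5.04/1000 = 0.837144 kg
Cost = 0.837144 * 178.3 = 149.2628 $


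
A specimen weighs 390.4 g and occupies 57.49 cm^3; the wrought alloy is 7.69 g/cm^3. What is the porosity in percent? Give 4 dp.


rho_part = 390.4 / 57.49 = 6.79074622 g/cm^3
Porosity = (1 - 6.79074622/7.69)*100 = 11.6938 %


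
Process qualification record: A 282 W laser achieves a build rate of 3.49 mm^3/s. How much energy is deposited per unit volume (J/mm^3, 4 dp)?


SE = 282 / 3.49 = 80.8023 J/mm^3


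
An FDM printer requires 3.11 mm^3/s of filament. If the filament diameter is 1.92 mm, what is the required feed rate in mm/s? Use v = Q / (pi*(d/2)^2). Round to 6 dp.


A = pi*(1.92/2)^2 = 2.895292
v = 3.11 / 2.895292 = 1.074158 mm/s


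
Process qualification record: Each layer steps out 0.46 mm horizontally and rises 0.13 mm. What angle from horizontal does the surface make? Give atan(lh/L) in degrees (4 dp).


angle = atan(0.13/0.46) = 15.7808 degrees


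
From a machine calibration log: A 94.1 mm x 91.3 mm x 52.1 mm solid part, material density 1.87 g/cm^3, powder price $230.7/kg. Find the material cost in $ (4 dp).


V = 94.1 * 91.3 * 52.1 = 447608.293 mm^3 = 447.608293 cm^3
Mass = 447.608293 * 1.87 / 1000 = 0.83702751 kg
Cost = 0.83702751 * 230.7 = 193.1022 $


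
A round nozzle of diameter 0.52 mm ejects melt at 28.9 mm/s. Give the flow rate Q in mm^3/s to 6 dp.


A = pi*(0.52/2)^2 = 0.21237166 mm^2
Q = 0.21237166 * 28.9 = 6.137541 mm^3/s


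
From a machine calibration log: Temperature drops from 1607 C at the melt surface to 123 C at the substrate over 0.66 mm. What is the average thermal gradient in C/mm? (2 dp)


G = (1607-123)/0.66 = 2248.48 C/mm


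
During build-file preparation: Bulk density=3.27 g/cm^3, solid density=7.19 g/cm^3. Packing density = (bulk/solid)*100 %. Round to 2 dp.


Packing = (3.27/7.19)*100 = 45.48 %


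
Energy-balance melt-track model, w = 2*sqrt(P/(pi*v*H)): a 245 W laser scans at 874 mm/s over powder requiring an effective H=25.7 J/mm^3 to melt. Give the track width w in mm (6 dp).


w = 2*sqrt(245/(pi*874*25.7)) = 0.117846 mm


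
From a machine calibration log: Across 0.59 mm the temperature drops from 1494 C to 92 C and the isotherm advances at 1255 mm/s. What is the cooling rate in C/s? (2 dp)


G = (1494-92)/0.59 = 2376.27118644 C/mm
CR = 2376.27118644 * 1255 = 2982220.34 C/s


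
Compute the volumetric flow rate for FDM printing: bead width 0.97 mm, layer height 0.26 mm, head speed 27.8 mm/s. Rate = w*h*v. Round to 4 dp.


Rate = 0.97 * 0.26 * 27.8 = 7.0112 mm^3/s


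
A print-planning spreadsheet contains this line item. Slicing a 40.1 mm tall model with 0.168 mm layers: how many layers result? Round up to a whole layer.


Layers = ceil(40.1/0.168) = 239


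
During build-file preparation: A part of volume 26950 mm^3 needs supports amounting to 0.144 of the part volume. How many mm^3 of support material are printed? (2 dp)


V_support = 26950 * 0.144 = 3880.8 mm^3


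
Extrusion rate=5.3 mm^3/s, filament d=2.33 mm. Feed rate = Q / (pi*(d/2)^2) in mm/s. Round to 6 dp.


A = pi*(2.33/2)^2 = 4.263848
v = 5.3 / 4.263848 = 1.243009 mm/s


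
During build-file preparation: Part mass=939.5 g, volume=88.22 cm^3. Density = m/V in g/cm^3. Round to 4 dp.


rho = 939.5 / 88.22 = 10.6495 g/cm^3


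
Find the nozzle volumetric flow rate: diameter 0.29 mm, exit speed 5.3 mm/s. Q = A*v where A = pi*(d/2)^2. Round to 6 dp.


A = pi*(0.29/2)^2 = 0.06605199 mm^2
Q = 0.06605199 * 5.3 = 0.350076 mm^3/s


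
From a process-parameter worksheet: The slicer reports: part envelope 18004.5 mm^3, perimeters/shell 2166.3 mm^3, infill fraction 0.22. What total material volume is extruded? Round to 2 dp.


V_infill = (18004.5 - 2166.3) * 0.22 = 3484.4
V_total = 2166.3 + 3484.4 = 5650.7 mm^3


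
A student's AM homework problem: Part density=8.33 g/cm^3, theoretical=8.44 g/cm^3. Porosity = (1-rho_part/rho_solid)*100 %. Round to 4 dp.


Porosity = (1-8.33/8.44)*100 = 1.3033 %


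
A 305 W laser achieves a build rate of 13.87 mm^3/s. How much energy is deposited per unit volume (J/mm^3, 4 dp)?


SE = 305 / 13.87 = 21.9899 J/mm^3


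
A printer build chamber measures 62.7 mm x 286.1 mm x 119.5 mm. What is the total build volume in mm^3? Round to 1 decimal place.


V = 62.7 * 286.1 * 119.5 = 2143647.2 mm^3


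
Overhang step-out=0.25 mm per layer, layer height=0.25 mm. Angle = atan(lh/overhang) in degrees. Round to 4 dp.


angle = atan(0.25/0.25) = 45.0 degrees


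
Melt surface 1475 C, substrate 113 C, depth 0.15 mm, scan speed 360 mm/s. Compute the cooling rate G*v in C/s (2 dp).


G = (1475-113)/0.15 = 9080.0 C/mm
CR = 9080.0 * 360 = 3268800.0 C/s


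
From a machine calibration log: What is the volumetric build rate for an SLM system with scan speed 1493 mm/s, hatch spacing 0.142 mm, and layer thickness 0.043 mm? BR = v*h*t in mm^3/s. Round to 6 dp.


Rate = 1493 * 0.142 * 0.043 = 9.116258 mm^3/s


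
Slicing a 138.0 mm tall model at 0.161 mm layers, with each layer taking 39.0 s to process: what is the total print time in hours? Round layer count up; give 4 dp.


Layers = ceil(138.0/0.161) = 858
t = 858 * 39.0 / 3600 = 9.295 hrs


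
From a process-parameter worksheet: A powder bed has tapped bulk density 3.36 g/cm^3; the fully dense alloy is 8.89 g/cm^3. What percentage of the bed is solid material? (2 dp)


Packing = (3.36/8.89)*100 = 37.8 %


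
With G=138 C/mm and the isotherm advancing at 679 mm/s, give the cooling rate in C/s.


CR = 138 * 679 = 93702 C/s


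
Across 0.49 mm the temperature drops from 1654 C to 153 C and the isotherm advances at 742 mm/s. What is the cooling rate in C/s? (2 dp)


G = (1654-153)/0.49 = 3063.26530612 C/mm
CR = 3063.26530612 * 742 = 2272942.86 C/s


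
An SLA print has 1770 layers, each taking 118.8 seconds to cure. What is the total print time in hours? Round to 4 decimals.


t = 1770 * 118.8 / 3600 = 58.41 hrs


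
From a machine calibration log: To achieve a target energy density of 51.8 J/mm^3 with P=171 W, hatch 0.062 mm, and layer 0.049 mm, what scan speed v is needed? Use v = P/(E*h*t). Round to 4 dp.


v = 171 / (51.8*0.062*0.049) = 1086.6222 mm/s


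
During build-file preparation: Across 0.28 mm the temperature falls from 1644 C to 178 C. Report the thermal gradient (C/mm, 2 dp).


G = (1644-178)/0.28 = 5235.71 C/mm


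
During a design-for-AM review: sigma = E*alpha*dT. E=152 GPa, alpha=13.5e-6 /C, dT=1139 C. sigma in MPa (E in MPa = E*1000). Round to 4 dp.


sigma = 152*1000 * 13.5e-6 * 1139 = 2337.228 MPa


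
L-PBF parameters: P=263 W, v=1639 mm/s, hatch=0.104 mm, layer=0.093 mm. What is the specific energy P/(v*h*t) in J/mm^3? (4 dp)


Build rate = 1639 * 0.104 * 0.093 = 15.852408 mm^3/s
SE = 263 / 15.852408 = 16.5905 J/mm^3


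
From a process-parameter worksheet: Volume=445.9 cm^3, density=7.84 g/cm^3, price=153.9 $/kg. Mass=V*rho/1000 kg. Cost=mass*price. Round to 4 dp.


Mass = 445.9*7.84/1000 = 3.495856 kg
Cost = 3.495856 * 153.9 = 538.0122 $


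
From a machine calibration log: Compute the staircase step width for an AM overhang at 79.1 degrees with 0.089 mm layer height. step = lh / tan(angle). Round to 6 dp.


step = 0.089 / tan(79.1) = 0.017139 mm


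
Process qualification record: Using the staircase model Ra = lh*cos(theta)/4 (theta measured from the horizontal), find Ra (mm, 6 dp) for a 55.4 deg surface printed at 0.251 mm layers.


Ra = 0.251 * cos(55.4) / 4 = 0.035632 mm


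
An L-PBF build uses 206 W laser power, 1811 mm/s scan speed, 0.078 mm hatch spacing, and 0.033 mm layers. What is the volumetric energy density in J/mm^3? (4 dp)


E = 206 / (1811*0.078*0.033) = 44.1917 J/mm^3


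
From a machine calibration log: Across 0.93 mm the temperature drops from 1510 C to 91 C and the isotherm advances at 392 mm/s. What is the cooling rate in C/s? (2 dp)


G = (1510-91)/0.93 = 1525.80645161 C/mm
CR = 1525.80645161 * 392 = 598116.13 C/s


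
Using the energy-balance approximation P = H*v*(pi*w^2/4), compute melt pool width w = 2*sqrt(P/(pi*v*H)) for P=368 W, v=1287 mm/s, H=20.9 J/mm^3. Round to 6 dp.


w = 2*sqrt(368/(pi*1287*20.9)) = 0.131983 mm


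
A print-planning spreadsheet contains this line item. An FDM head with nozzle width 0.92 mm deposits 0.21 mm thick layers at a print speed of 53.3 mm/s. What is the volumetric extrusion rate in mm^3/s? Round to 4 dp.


Rate = 0.92 * 0.21 * 53.3 = 10.2976 mm^3/s


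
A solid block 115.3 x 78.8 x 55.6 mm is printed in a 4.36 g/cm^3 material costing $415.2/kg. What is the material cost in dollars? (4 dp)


V = 115.3 * 78.8 * 55.6 = 505161.584 mm^3 = 505.161584 cm^3
Mass = 505.161584 * 4.36 / 1000 = 2.20250451 kg
Cost = 2.20250451 * 415.2 = 914.4799 $


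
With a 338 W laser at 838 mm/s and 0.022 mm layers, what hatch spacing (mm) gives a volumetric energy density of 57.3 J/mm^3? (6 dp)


h = 338 / (57.3*838*0.022) = 0.31996 mm


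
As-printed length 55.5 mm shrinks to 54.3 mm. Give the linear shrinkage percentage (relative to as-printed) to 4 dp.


Shrinkage = ((55.5-54.3)/55.5)*100 = 2.1622 %


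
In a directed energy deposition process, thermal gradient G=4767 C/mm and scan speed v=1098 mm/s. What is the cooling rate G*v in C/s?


CR = 4767 * 1098 = 5234166 C/s


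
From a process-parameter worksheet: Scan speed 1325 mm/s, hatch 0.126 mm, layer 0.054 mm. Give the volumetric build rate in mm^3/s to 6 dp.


Rate = 1325 * 0.126 * 0.054 = 9.0153 mm^3/s


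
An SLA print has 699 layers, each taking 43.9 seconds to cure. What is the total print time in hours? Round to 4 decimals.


t = 699 * 43.9 / 3600 = 8.5239 hrs


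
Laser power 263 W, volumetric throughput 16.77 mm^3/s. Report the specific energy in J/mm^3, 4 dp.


SE = 263 / 16.77 = 15.6828 J/mm^3


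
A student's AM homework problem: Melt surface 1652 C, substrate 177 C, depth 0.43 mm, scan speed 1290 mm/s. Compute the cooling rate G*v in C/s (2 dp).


G = (1652-177)/0.43 = 3430.23255814 C/mm
CR = 3430.23255814 * 1290 = 4425000.0 C/s


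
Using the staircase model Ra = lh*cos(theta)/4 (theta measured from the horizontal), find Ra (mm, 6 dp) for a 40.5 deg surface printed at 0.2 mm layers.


Ra = 0.2 * cos(40.5) / 4 = 0.03802 mm


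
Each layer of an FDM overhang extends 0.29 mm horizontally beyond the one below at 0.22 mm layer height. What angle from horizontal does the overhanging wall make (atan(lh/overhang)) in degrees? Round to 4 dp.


angle = atan(0.22/0.29) = 37.1847 degrees


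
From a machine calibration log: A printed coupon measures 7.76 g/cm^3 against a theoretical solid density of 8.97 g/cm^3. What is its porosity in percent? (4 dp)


Porosity = (1-7.76/8.97)*100 = 13.4894 %


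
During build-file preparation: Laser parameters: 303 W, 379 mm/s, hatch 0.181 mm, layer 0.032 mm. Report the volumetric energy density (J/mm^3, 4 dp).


E = 303 / (379*0.181*0.032) = 138.0304 J/mm^3


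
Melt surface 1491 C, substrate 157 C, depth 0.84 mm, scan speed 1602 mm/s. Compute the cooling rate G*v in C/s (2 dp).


G = (1491-157)/0.84 = 1588.0952381 C/mm
CR = 1588.0952381 * 1602 = 2544128.57 C/s


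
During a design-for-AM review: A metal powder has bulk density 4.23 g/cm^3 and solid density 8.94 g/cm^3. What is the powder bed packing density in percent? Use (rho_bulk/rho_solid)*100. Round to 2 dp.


Packing = (4.23/8.94)*100 = 47.32 %


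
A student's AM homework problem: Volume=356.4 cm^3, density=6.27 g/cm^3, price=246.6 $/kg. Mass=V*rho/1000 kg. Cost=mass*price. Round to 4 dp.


Mass = 356.4*6.27/1000 = 2.234628 kg
Cost = 2.234628 * 246.6 = 551.0593 $


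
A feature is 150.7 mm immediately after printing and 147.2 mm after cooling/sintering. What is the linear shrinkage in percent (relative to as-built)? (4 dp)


Shrinkage = ((150.7-147.2)/150.7)*100 = 2.3225 %


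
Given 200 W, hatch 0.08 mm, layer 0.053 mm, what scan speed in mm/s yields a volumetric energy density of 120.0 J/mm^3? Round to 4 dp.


v = 200 / (120.0*0.08*0.053) = 393.0818 mm/s


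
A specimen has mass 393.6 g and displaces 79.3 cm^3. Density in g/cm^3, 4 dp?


rho = 393.6 / 79.3 = 4.9634 g/cm^3


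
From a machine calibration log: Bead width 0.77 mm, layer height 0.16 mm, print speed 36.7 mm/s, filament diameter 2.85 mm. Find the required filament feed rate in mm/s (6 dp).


Q = 0.77 * 0.16 * 36.7 = 4.52144 mm^3/s
A_fil = pi*(2.85/2)^2 = 6.37939658 mm^2
v_feed = 4.52144 / 6.37939658 = 0.708757 mm/s


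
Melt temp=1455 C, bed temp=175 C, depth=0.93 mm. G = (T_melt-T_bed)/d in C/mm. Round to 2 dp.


G = (1455-175)/0.93 = 1376.34 C/mm


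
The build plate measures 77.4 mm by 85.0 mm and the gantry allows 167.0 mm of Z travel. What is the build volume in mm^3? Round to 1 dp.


V = 77.4 * 85.0 * 167.0 = 1098693.0 mm^3


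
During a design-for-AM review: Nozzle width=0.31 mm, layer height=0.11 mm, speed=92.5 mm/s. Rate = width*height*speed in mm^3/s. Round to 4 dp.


Rate = 0.31 * 0.11 * 92.5 = 3.1543 mm^3/s


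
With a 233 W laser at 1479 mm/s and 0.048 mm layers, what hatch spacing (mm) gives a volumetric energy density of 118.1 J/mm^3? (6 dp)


h = 233 / (118.1*1479*0.048) = 0.027791 mm


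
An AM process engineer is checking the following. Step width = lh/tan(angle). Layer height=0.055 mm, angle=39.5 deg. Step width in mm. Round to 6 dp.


step = 0.055 / tan(39.5) = 0.06672 mm


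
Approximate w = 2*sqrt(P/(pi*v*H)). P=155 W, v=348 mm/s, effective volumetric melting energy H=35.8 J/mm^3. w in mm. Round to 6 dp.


w = 2*sqrt(155/(pi*348*35.8)) = 0.125861 mm


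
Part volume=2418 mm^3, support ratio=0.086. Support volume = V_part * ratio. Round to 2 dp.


V_support = 2418 * 0.086 = 207.95 mm^3


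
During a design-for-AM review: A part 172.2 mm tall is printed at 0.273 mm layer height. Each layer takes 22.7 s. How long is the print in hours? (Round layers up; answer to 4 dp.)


Layers = ceil(172.2/0.273) = 631
t = 631 * 22.7 / 3600 = 3.9788 hrs


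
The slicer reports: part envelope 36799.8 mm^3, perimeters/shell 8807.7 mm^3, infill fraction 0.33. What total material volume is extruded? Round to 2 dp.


V_infill = (36799.8 - 8807.7) * 0.33 = 9237.39
V_total = 8807.7 + 9237.39 = 18045.09 mm^3


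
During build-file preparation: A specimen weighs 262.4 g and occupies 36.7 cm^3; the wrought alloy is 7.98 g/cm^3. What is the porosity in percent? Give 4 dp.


rho_part = 262.4 / 36.7 = 7.14986376 g/cm^3
Porosity = (1 - 7.14986376/7.98)*100 = 10.4027 %


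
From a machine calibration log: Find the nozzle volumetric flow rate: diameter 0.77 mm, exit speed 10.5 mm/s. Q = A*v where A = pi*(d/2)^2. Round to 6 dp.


A = pi*(0.77/2)^2 = 0.46566257 mm^2
Q = 0.46566257 * 10.5 = 4.889457 mm^3/s


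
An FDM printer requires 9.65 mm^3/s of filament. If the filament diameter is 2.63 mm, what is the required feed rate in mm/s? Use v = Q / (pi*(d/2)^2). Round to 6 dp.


A = pi*(2.63/2)^2 = 5.432521
v = 9.65 / 5.432521 = 1.776339 mm/s


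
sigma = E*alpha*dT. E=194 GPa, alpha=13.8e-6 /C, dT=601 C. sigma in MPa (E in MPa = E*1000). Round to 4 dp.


sigma = 194*1000 * 13.8e-6 * 601 = 1608.9972 MPa


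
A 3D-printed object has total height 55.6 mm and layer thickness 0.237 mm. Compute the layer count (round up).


Layers = ceil(55.6/0.237) = 235


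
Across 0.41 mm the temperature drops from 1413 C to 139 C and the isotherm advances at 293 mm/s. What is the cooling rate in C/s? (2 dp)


G = (1413-139)/0.41 = 3107.31707317 C/mm
CR = 3107.31707317 * 293 = 910443.9 C/s


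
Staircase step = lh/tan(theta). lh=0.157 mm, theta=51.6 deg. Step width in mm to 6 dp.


step = 0.157 / tan(51.6) = 0.124437 mm


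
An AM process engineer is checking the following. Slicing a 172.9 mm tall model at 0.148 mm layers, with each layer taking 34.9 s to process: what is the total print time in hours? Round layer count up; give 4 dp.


Layers = ceil(172.9/0.148) = 1169
t = 1169 * 34.9 / 3600 = 11.3328 hrs


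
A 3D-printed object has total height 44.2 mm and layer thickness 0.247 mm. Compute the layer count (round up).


Layers = ceil(44.2/0.247) = 179


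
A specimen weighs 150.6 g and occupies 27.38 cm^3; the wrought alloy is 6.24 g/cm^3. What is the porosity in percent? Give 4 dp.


rho_part = 150.6 / 27.38 = 5.50036523 g/cm^3
Porosity = (1 - 5.50036523/6.24)*100 = 11.8531 %


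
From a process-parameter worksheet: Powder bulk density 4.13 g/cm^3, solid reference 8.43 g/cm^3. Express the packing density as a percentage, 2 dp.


Packing = (4.13/8.43)*100 = 48.99 %


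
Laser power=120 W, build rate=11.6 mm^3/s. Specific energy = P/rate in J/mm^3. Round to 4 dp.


SE = 120 / 11.6 = 10.3448 J/mm^3


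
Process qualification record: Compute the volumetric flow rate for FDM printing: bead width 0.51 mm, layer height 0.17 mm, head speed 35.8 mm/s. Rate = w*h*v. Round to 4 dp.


Rate = 0.51 * 0.17 * 35.8 = 3.1039 mm^3/s


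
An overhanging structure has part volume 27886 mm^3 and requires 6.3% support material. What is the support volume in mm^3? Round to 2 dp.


V_support = 27886 * 0.063 = 1756.82 mm^3


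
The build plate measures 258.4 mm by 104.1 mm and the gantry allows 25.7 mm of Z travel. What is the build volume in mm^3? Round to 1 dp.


V = 258.4 * 104.1 * 25.7 = 691315.6 mm^3


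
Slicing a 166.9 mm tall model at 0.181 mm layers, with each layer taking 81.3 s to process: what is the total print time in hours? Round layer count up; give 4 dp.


Layers = ceil(166.9/0.181) = 923
t = 923 * 81.3 / 3600 = 20.8444 hrs


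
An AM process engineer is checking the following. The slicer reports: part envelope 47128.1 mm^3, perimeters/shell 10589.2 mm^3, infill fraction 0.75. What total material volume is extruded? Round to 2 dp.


V_infill = (47128.1 - 10589.2) * 0.75 = 27404.18
V_total = 10589.2 + 27404.18 = 37993.38 mm^3


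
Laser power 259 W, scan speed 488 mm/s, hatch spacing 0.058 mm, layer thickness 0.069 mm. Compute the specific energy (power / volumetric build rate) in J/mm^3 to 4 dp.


Build rate = 488 * 0.058 * 0.069 = 1.952976 mm^3/s
SE = 259 / 1.952976 = 132.6181 J/mm^3


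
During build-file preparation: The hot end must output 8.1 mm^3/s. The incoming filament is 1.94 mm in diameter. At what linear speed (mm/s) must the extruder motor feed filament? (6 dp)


A = pi*(1.94/2)^2 = 2.955925
v = 8.1 / 2.955925 = 2.740259 mm/s


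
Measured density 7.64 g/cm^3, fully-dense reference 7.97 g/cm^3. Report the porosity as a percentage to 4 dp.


Porosity = (1-7.64/7.97)*100 = 4.1405 %


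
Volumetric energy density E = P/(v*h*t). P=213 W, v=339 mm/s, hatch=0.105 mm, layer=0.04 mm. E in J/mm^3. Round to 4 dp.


E = 213 / (339*0.105*0.04) = 149.5997 J/mm^3


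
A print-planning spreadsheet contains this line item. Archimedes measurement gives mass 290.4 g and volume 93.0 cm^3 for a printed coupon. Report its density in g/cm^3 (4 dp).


rho = 290.4 / 93.0 = 3.1226 g/cm^3


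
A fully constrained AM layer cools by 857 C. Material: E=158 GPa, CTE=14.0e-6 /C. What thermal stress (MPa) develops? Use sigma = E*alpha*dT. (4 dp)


sigma = 158*1000 * 14.0e-6 * 857 = 1895.684 MPa


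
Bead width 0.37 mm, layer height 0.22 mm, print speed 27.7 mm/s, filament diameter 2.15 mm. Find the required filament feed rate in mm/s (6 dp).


Q = 0.37 * 0.22 * 27.7 = 2.25478 mm^3/s
A_fil = pi*(2.15/2)^2 = 3.63050301 mm^2
v_feed = 2.25478 / 3.63050301 = 0.621065 mm/s


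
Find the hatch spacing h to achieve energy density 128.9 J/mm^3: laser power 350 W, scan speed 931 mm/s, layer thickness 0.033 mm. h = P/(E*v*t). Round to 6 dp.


h = 350 / (128.9*931*0.033) = 0.088379 mm


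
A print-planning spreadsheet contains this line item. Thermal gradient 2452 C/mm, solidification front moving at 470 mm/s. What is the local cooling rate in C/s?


CR = 2452 * 470 = 1152440 C/s


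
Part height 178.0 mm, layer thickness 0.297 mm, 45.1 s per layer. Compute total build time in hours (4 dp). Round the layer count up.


Layers = ceil(178.0/0.297) = 600
t = 600 * 45.1 / 3600 = 7.5167 hrs


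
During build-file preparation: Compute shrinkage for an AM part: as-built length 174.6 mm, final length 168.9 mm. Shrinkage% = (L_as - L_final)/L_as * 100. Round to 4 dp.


Shrinkage = ((174.6-168.9)/174.6)*100 = 3.2646 %


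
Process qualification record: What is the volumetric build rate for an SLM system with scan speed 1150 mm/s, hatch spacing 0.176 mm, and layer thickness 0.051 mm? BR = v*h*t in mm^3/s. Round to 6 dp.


Rate = 1150 * 0.176 * 0.051 = 10.3224 mm^3/s


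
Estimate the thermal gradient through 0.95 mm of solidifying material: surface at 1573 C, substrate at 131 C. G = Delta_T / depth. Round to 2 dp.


G = (1573-131)/0.95 = 1517.89 C/mm


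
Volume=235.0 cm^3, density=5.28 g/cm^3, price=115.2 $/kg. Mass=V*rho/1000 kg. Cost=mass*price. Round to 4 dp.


Mass = 235.0*5.28/1000 = 1.2408 kg
Cost = 1.2408 * 115.2 = 142.9402 $


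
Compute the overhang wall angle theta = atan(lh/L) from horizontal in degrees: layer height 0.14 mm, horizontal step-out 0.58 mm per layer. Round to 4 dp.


angle = atan(0.14/0.58) = 13.5704 degrees


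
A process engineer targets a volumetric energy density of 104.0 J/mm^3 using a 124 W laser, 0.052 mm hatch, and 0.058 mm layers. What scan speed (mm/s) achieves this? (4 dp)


v = 124 / (104.0*0.052*0.058) = 395.3275 mm/s


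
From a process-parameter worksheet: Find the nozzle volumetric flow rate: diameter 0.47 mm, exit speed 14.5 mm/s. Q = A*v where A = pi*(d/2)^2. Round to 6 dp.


A = pi*(0.47/2)^2 = 0.17349445 mm^2
Q = 0.17349445 * 14.5 = 2.51567 mm^3/s


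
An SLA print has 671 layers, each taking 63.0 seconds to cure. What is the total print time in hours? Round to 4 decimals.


t = 671 * 63.0 / 3600 = 11.7425 hrs


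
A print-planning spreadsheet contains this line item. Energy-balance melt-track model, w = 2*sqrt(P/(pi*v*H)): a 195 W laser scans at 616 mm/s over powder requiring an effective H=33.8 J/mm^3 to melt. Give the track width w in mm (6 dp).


w = 2*sqrt(195/(pi*616*33.8)) = 0.1092 mm


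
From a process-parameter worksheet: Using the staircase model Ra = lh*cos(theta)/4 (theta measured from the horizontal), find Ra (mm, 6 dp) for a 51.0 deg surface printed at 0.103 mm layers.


Ra = 0.103 * cos(51.0) / 4 = 0.016205 mm


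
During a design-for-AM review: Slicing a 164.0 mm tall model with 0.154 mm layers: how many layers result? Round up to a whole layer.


Layers = ceil(164.0/0.154) = 1065


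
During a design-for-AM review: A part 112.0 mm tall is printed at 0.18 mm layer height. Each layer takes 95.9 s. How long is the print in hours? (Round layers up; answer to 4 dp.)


Layers = ceil(112.0/0.18) = 623
t = 623 * 95.9 / 3600 = 16.596 hrs


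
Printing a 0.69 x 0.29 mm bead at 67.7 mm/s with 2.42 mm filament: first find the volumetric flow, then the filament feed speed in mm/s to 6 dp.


Q = 0.69 * 0.29 * 67.7 = 13.54677 mm^3/s
A_fil = pi*(2.42/2)^2 = 4.5996058 mm^2
v_feed = 13.54677 / 4.5996058 = 2.945202 mm/s


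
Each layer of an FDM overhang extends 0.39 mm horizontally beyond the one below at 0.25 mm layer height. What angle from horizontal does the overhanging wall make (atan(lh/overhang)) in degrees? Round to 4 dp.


angle = atan(0.25/0.39) = 32.6609 degrees


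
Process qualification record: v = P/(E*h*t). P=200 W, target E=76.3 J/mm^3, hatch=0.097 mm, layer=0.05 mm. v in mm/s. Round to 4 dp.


v = 200 / (76.3*0.097*0.05) = 540.4602 mm/s


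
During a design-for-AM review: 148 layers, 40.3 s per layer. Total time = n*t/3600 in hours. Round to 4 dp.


t = 148 * 40.3 / 3600 = 1.6568 hrs


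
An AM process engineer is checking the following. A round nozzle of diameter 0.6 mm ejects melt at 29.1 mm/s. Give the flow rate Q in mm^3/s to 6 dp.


A = pi*(0.6/2)^2 = 0.28274334 mm^2
Q = 0.28274334 * 29.1 = 8.227831 mm^3/s


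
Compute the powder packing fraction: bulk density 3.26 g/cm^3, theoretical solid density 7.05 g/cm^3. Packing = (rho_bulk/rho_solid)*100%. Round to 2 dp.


Packing = (3.26/7.05)*100 = 46.24 %


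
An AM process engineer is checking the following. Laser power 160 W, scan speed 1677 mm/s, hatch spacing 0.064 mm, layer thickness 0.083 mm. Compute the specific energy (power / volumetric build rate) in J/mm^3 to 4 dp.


Build rate = 1677 * 0.064 * 0.083 = 8.908224 mm^3/s
SE = 160 / 8.908224 = 17.9609 J/mm^3


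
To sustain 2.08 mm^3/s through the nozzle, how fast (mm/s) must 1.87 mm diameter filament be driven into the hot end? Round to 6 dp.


A = pi*(1.87/2)^2 = 2.746459
v = 2.08 / 2.746459 = 0.757339 mm/s


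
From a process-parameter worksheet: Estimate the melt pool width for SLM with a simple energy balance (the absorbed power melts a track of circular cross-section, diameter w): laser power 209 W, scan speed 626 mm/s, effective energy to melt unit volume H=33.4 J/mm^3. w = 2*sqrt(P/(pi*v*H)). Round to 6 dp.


w = 2*sqrt(209/(pi*626*33.4)) = 0.112815 mm


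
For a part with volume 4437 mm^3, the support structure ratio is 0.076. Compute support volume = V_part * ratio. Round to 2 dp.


V_support = 4437 * 0.076 = 337.21 mm^3


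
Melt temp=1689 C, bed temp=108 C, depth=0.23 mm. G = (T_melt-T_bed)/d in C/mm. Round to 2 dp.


G = (1689-108)/0.23 = 6873.91 C/mm


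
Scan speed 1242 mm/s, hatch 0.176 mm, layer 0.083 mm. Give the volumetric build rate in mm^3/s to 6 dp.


Rate = 1242 * 0.176 * 0.083 = 18.143136 mm^3/s


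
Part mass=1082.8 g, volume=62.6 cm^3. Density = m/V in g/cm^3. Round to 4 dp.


rho = 1082.8 / 62.6 = 17.2971 g/cm^3


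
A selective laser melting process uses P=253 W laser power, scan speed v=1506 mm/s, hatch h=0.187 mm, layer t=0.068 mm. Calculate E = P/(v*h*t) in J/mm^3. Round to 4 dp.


E = 253 / (1506*0.187*0.068) = 13.2113 J/mm^3


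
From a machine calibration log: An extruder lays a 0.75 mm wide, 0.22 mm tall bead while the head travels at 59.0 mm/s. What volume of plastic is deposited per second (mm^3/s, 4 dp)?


Rate = 0.75 * 0.22 * 59.0 = 9.735 mm^3/s


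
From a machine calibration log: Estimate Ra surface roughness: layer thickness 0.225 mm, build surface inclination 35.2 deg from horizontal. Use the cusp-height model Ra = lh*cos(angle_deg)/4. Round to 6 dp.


Ra = 0.225 * cos(35.2) / 4 = 0.045964 mm


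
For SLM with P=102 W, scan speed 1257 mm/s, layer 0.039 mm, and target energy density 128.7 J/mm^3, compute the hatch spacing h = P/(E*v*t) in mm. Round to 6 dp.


h = 102 / (128.7*1257*0.039) = 0.016167 mm


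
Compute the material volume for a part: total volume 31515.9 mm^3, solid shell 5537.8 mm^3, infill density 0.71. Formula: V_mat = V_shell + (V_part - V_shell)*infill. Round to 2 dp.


V_infill = (31515.9 - 5537.8) * 0.71 = 18444.45
V_total = 5537.8 + 18444.45 = 23982.25 mm^3


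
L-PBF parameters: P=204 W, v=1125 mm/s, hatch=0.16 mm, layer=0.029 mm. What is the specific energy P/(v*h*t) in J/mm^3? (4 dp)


Build rate = 1125 * 0.16 * 0.029 = 5.22 mm^3/s
SE = 204 / 5.22 = 39.0805 J/mm^3


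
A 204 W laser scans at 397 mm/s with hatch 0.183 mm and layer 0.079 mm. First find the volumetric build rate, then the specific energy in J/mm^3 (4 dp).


Build rate = 397 * 0.183 * 0.079 = 5.739429 mm^3/s
SE = 204 / 5.739429 = 35.5436 J/mm^3


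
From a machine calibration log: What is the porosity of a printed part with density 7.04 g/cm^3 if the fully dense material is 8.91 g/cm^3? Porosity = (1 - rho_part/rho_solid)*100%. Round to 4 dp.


Porosity = (1-7.04/8.91)*100 = 20.9877 %


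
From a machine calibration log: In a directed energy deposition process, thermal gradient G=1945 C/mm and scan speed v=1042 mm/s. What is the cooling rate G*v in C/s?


CR = 1945 * 1042 = 2026690 C/s


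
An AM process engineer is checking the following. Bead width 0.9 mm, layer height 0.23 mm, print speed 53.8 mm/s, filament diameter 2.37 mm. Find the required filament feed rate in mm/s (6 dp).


Q = 0.9 * 0.23 * 53.8 = 11.1366 mm^3/s
A_fil = pi*(2.37/2)^2 = 4.41150294 mm^2
v_feed = 11.1366 / 4.41150294 = 2.524446 mm/s


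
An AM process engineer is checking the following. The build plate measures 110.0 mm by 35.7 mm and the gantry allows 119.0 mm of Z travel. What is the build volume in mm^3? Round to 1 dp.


V = 110.0 * 35.7 * 119.0 = 467313.0 mm^3


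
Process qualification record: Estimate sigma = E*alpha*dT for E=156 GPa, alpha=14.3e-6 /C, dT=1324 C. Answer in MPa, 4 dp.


sigma = 156*1000 * 14.3e-6 * 1324 = 2953.5792 MPa


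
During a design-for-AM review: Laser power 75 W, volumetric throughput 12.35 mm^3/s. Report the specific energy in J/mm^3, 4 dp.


SE = 75 / 12.35 = 6.0729 J/mm^3


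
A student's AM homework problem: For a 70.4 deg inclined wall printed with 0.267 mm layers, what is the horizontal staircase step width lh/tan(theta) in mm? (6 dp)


step = 0.267 / tan(70.4) = 0.095074 mm


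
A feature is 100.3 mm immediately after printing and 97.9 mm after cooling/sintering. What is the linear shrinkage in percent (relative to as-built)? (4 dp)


Shrinkage = ((100.3-97.9)/100.3)*100 = 2.3928 %


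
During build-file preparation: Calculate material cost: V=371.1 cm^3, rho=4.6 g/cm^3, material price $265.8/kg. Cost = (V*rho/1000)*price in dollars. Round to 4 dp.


Mass = 371.1*4.6/1000 = 1.70706 kg
Cost = 1.70706 * 265.8 = 453.7365 $


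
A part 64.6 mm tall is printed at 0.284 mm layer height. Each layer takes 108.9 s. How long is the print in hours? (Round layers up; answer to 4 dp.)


Layers = ceil(64.6/0.284) = 228
t = 228 * 108.9 / 3600 = 6.897 hrs


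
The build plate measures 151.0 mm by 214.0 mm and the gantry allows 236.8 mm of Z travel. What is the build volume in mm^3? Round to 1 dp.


V = 151.0 * 214.0 * 236.8 = 7651955.2 mm^3


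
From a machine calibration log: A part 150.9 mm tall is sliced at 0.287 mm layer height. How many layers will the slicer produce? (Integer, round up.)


Layers = ceil(150.9/0.287) = 526


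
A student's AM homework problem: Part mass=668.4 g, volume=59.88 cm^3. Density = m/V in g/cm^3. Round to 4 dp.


rho = 668.4 / 59.88 = 11.1623 g/cm^3


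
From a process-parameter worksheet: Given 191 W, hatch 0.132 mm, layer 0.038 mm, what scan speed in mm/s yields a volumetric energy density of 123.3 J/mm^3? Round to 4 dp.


v = 191 / (123.3*0.132*0.038) = 308.8252 mm/s


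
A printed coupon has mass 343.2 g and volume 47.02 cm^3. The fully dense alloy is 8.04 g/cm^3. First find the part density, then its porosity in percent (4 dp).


rho_part = 343.2 / 47.02 = 7.29902169 g/cm^3
Porosity = (1 - 7.29902169/8.04)*100 = 9.2161 %


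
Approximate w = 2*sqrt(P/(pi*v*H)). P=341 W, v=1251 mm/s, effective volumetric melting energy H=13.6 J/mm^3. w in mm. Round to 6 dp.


w = 2*sqrt(341/(pi*1251*13.6)) = 0.159748 mm


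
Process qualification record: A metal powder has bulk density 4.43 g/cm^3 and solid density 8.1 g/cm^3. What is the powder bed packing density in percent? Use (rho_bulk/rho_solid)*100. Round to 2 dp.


Packing = (4.43/8.1)*100 = 54.69 %


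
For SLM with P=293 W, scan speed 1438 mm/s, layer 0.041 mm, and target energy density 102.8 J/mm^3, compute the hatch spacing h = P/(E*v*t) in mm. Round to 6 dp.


h = 293 / (102.8*1438*0.041) = 0.048343 mm


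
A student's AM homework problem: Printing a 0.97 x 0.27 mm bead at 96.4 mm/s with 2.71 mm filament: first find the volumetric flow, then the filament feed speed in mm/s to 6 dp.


Q = 0.97 * 0.27 * 96.4 = 25.24716 mm^3/s
A_fil = pi*(2.71/2)^2 = 5.76804265 mm^2
v_feed = 25.24716 / 5.76804265 = 4.377076 mm/s


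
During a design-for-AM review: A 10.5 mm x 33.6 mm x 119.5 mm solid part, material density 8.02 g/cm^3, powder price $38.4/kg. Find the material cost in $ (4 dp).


V = 10.5 * 33.6 * 119.5 = 42159.6 mm^3 = 42.1596 cm^3
Mass = 42.1596 * 8.02 / 1000 = 0.33811999 kg
Cost = 0.33811999 * 38.4 = 12.9838 $


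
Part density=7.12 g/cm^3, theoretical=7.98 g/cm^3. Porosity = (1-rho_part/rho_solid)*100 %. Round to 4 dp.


Porosity = (1-7.12/7.98)*100 = 10.7769 %


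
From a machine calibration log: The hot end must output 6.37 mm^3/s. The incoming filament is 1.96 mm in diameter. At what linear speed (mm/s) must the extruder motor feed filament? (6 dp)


A = pi*(1.96/2)^2 = 3.017186
v = 6.37 / 3.017186 = 2.111239 mm/s


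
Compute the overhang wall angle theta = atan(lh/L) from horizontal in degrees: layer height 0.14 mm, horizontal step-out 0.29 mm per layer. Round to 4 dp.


angle = atan(0.14/0.29) = 25.7693 degrees


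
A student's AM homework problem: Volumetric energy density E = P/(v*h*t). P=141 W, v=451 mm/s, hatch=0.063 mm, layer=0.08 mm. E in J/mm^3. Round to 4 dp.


E = 141 / (451*0.063*0.08) = 62.0315 J/mm^3


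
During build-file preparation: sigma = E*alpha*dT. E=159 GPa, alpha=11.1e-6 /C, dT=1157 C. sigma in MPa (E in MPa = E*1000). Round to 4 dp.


sigma = 159*1000 * 11.1e-6 * 1157 = 2041.9893 MPa


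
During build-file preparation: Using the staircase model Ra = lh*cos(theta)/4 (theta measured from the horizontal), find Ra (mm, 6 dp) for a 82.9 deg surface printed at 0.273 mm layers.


Ra = 0.273 * cos(82.9) / 4 = 0.008436 mm


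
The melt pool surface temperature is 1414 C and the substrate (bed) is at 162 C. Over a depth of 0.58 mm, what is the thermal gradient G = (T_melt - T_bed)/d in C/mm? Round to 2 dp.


G = (1414-162)/0.58 = 2158.62 C/mm


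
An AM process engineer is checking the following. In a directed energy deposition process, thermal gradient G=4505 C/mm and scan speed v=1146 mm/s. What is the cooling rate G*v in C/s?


CR = 4505 * 1146 = 5162730 C/s


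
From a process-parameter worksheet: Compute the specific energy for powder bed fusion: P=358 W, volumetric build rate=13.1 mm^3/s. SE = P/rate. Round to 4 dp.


SE = 358 / 13.1 = 27.3282 J/mm^3


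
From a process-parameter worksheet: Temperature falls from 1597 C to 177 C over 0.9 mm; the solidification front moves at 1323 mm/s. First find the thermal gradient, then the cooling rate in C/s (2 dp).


G = (1597-177)/0.9 = 1577.77777778 C/mm
CR = 1577.77777778 * 1323 = 2087400.0 C/s


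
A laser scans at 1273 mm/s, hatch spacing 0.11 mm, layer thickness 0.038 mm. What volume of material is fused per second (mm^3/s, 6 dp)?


Rate = 1273 * 0.11 * 0.038 = 5.32114 mm^3/s


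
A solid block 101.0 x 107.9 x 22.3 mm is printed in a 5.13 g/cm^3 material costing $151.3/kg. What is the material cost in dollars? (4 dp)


V = 101.0 * 107.9 * 22.3 = 243023.17 mm^3 = 243.02317 cm^3
Mass = 243.02317 * 5.13 / 1000 = 1.24670886 kg
Cost = 1.24670886 * 151.3 = 188.6271 $


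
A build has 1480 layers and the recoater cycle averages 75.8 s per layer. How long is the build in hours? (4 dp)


t = 1480 * 75.8 / 3600 = 31.1622 hrs


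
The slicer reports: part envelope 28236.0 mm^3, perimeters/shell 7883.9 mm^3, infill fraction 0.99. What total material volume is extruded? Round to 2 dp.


V_infill = (28236.0 - 7883.9) * 0.99 = 20148.58
V_total = 7883.9 + 20148.58 = 28032.48 mm^3


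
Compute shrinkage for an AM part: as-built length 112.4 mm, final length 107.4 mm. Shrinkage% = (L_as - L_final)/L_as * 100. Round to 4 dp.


Shrinkage = ((112.4-107.4)/112.4)*100 = 4.4484 %


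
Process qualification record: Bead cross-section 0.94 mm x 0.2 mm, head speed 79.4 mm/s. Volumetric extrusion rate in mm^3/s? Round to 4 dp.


Rate = 0.94 * 0.2 * 79.4 = 14.9272 mm^3/s


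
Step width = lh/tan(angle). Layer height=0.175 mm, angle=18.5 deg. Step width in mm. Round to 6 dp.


step = 0.175 / tan(18.5) = 0.52302 mm


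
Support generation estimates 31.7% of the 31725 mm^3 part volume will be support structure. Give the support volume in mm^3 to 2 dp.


V_support = 31725 * 0.317 = 10056.83 mm^3


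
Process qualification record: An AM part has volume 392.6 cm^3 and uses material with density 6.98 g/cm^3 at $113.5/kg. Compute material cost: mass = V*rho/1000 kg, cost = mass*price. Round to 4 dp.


Mass = 392.6*6.98/1000 = 2.740348 kg
Cost = 2.740348 * 113.5 = 311.0295 $


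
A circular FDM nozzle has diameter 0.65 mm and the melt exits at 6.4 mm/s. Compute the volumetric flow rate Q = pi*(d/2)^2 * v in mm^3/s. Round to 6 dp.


A = pi*(0.65/2)^2 = 0.33183072 mm^2
Q = 0.33183072 * 6.4 = 2.123717 mm^3/s


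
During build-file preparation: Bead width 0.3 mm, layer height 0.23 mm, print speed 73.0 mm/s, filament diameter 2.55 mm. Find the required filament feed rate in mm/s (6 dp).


Q = 0.3 * 0.23 * 73.0 = 5.037 mm^3/s
A_fil = pi*(2.55/2)^2 = 5.10705156 mm^2
v_feed = 5.037 / 5.10705156 = 0.986283 mm/s


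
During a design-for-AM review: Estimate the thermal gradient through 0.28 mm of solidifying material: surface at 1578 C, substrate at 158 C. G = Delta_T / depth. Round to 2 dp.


G = (1578-158)/0.28 = 5071.43 C/mm
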